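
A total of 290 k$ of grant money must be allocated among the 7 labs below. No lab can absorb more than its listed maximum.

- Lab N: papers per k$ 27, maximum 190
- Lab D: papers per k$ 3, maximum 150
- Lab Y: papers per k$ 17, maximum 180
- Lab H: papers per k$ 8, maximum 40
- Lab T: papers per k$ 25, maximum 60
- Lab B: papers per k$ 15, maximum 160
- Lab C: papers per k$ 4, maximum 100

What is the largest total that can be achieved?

Highest papers per k$ first: Lab N 27 > Lab T 25 > Lab Y 17 > Lab B 15 > Lab H 8 > Lab C 4 > Lab D 3.
Lab N: +190 to 190 (cap) — 100 left.
Lab T takes 60 to reach its cap of 60 — 40 left.
Lab Y has room for 180 but only 40 remain, so it gets 40.
Total = 27×190 + 17×40 + 25×60 = 7310.

7310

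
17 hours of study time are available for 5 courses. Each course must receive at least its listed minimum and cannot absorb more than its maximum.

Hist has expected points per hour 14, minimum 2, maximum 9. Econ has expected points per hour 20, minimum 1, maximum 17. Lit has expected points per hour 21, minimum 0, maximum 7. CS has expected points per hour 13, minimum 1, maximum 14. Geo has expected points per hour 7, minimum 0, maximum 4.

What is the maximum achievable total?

Meeting every minimum uses 2+1+0+1+0 = 4 hours, leaving 13.
Highest expected points per hour first: Lit 21 > Econ 20 > Hist 14 > CS 13 > Geo 7.
Give Lit 7 more to hit its cap of 7 → 6 left.
Only 6 left; Econ takes them to reach 7.
Total = 14×2 + 20×7 + 21×7 + 13×1 = 328.

328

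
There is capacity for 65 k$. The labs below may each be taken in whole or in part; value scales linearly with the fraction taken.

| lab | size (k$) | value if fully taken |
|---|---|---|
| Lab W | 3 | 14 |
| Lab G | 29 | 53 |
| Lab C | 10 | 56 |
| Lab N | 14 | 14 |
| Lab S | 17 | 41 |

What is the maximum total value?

170

Sort by value density: Lab C 56/10≈5.6, Lab W 14/3≈4.67, Lab S 41/17≈2.41, Lab G 53/29≈1.83, Lab N 14/14≈1.
Lab C: take in full, 10 k$ for value 56 ; 55 left.
Lab W: take in full, 3 k$ for value 14 ; 52 left.
Take all of Lab S (17 k$, value 41) ; 35 k$ left.
Lab G: take in full, 29 k$ for value 53 ; 6 left.
Fill the last 6 k$ with part of Lab N: 6/14 of it earns 6.
Total value = 170.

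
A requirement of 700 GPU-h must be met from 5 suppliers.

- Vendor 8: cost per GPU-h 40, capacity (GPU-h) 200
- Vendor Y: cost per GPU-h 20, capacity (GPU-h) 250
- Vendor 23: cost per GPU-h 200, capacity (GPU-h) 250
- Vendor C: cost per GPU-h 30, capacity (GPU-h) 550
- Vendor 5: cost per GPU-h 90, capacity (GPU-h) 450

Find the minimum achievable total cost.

Cheapest first:
Vendor Y at 20: take all 250 GPU-h — 450 still needed.
Take 450 from Vendor C at 30 to finish.
Vendor 8, Vendor 5, Vendor 23: unused.
Cost = 250×20 + 450×30 = 18500.

18500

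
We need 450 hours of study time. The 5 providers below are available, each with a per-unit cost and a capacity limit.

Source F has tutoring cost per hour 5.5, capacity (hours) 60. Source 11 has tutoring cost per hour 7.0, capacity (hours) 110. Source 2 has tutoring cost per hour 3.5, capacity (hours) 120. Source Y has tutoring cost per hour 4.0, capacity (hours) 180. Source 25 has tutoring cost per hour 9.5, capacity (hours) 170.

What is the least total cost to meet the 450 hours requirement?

Use providers in increasing cost order.
Source 2 (3.5): use full 120 — 330 hours to go.
Take 180 from Source Y at 4.0 — need 150 more.
Source F (5.5): use full 60 — 90 hours to go.
Take 90 from Source 11 at 7.0 to finish.
Source 25: unused.
Cost = 120×3.5 + 180×4.0 + 60×5.5 + 90×7.0 = 2100.

2100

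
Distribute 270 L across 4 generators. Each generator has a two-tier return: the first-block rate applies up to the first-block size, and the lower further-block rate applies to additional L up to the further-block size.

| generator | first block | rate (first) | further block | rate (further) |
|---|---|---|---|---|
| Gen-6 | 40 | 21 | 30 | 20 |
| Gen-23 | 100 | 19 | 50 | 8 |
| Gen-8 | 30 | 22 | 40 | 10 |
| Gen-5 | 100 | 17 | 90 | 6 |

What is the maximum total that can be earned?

5190

Order all 8 blocks by rate: Gen-8/first 22 > Gen-6/first 21 > Gen-6/second 20 > Gen-23/first 19 > Gen-5/first 17 > Gen-8/second 10 > Gen-23/second 8 > Gen-5/second 6.
Fill Gen-8 first block (30 at 22) — 240 left.
Fill Gen-6 first block (40 at 21) — 200 left.
Gen-6 second at 20: fill all 30 — 170 left.
Gen-23/first (19): +100 — 70 left.
70 remain; put them into Gen-5 first at 17.
Total = 22×30 + 21×40 + 20×30 + 19×100 + 17×70 = 5190.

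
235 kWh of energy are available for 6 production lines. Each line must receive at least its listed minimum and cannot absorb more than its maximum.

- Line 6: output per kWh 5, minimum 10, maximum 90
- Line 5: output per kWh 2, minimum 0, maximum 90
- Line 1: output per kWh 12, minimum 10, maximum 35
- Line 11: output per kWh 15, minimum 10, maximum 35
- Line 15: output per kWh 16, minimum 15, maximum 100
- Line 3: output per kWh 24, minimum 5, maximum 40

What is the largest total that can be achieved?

Meeting every minimum uses 10+0+10+10+15+5 = 50 kWh, leaving 185.
Order the production lines by output per kWh: Line 3 24 > Line 15 16 > Line 11 15 > Line 1 12 > Line 6 5 > Line 5 2.
Line 3: +35 to 40 (cap) → 150 left.
Line 15 takes 85 more to reach its cap of 100 → 65 left.
Line 11 takes 25 more to reach its cap of 35 → 40 left.
Give Line 1 25 more to hit its cap of 35 → 15 left.
Only 15 left; Line 6 takes them to reach 25.
Total = 5×25 + 12×35 + 15×35 + 16×100 + 24×40 = 3630.

3630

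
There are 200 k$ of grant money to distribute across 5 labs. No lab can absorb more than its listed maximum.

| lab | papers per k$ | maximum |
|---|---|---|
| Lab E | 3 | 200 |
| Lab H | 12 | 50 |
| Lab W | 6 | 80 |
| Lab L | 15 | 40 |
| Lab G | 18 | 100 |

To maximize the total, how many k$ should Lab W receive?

10

Highest papers per k$ first: Lab G 18 > Lab L 15 > Lab H 12 > Lab W 6 > Lab E 3.
Lab G: +100 to 100 (cap) — 100 left.
Give Lab L 40 to hit its cap of 40 — 60 left.
Lab H takes 50 to reach its cap of 50 — 10 left.
Only 10 left; Lab W takes them to reach 10.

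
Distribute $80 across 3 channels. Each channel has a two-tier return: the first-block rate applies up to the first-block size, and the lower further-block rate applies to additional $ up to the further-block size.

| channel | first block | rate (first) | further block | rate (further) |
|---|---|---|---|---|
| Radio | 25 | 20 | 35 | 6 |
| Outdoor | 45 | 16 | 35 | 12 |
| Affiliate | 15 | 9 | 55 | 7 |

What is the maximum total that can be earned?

1340

Order all 6 blocks by rate: Radio/first 20 > Outdoor/first 16 > Outdoor/second 12 > Affiliate/first 9 > Affiliate/second 7 > Radio/second 6.
Fill Radio first block (25 at 20) — 55 left.
Outdoor first at 16: fill all 45 — 10 left.
10 remain; put them into Outdoor second at 12.
Total = 20×25 + 16×45 + 12×10 = 1340.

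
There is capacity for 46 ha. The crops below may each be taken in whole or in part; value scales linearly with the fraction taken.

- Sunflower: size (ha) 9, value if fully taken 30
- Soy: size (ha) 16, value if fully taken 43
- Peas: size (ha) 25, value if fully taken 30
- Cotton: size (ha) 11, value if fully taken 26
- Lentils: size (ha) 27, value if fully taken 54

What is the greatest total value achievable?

Best value per unit of size first: Sunflower 30/9≈3.33, Soy 43/16≈2.69, Cotton 26/11≈2.36, Lentils 54/27≈2, Peas 30/25≈1.2.
All 9 ha of Sunflower fit (value 30) — 37 remain.
All 16 ha of Soy fit (value 43) — 21 remain.
All 11 ha of Cotton fit (value 26) — 10 remain.
10 ha left: a 10/27 share of Lentils gives 54×10/27 = 20.
Total value = 119.

119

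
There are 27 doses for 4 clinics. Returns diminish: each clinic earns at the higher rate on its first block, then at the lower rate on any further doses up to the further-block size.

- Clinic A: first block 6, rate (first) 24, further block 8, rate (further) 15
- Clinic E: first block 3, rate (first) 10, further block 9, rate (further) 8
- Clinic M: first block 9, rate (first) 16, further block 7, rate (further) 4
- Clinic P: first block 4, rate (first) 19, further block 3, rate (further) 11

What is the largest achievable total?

484

Treat each block as its own option and order by rate: Clinic A/first 24 > Clinic P/first 19 > Clinic M/first 16 > Clinic A/second 15 > Clinic P/second 11 > Clinic E/first 10 > Clinic E/second 8 > Clinic M/second 4.
Fill Clinic A first block (6 at 24) → 21 left.
Clinic P/first (19): +4 → 17 left.
Clinic M/first (16): +9 → 8 left.
Clinic A/second (15): +8 → 0 left.
Total = 24×6 + 19×4 + 16×9 + 15×8 = 484.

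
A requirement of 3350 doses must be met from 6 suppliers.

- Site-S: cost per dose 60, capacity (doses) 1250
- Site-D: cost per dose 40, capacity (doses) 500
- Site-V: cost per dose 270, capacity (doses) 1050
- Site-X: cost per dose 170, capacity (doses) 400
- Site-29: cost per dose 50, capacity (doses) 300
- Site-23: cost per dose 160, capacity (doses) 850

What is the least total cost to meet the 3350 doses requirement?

Cheapest first:
Take 500 from Site-D at 40 ; need 2850 more.
Take 300 from Site-29 at 50 ; need 2550 more.
Take 1250 from Site-S at 60 ; need 1300 more.
Site-23 (160): use full 850 ; 450 doses to go.
Site-X at 170: take all 400 doses ; 50 still needed.
Take 50 from Site-V at 270 to finish.
Cost = 500×40 + 300×50 + 1250×60 + 850×160 + 400×170 + 50×270 = 327500.

327500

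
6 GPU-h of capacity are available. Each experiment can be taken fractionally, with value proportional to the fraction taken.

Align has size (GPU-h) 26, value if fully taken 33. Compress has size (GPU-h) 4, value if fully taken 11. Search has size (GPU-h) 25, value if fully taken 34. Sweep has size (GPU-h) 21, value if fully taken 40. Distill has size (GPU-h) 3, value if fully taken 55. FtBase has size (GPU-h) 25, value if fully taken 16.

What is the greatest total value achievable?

63.25

Best value per unit of size first: Distill 55/3≈18.3, Compress 11/4≈2.75, Sweep 40/21≈1.9, Search 34/25≈1.36, Align 33/26≈1.27, FtBase 16/25≈0.64.
Take all of Distill (3 GPU-h, value 55) — 3 GPU-h left.
Fill the last 3 GPU-h with part of Compress: 3/4 of it earns 8.25.
Total value = 63.25.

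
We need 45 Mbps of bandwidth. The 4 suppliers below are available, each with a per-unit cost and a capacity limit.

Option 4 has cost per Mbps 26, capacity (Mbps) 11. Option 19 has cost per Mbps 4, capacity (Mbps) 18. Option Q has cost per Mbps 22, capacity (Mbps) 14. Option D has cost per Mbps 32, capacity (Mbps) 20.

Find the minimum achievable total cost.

730

Fill from the cheapest supplier first.
Option 19 (4): use full 18 — 27 Mbps to go.
Option Q at 22: take all 14 Mbps — 13 still needed.
Option 4 at 26: take all 11 Mbps — 2 still needed.
Take 2 from Option D at 32 to finish.
Cost = 18×4 + 14×22 + 11×26 + 2×32 = 730.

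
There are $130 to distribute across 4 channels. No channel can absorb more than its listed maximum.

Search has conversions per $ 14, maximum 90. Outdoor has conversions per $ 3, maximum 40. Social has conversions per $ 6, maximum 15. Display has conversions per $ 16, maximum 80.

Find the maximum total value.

1980

Order the channels by conversions per $: Display 16 > Search 14 > Social 6 > Outdoor 3.
Display takes 80 to reach its cap of 80 → 50 left.
Only 50 left; Search takes them to reach 50.
Total = 14×50 + 16×80 = 1980.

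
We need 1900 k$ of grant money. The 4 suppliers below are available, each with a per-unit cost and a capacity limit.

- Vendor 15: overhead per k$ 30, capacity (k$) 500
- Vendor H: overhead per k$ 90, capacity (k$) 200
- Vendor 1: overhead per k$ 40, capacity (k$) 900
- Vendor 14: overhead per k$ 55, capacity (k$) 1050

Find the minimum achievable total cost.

78500

Fill from the cheapest supplier first.
Vendor 15 at 30: take all 500 k$ → 1400 still needed.
Vendor 1 (40): use full 900 → 500 k$ to go.
Vendor 14 at 55: take 500 of its 1050 → requirement met.
Vendor H: unused.
Cost = 500×30 + 900×40 + 500×55 = 78500.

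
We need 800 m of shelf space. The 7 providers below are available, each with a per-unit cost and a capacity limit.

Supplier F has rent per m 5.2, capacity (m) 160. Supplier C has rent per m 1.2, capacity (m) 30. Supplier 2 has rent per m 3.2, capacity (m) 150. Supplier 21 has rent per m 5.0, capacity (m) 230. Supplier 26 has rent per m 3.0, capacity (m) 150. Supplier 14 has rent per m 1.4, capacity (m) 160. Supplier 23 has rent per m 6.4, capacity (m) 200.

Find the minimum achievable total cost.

2756

Use providers in increasing cost order.
Supplier C at 1.2: take all 30 m → 770 still needed.
Supplier 14 at 1.4: take all 160 m → 610 still needed.
Supplier 26 at 3.0: take all 150 m → 460 still needed.
Supplier 2 at 3.2: take all 150 m → 310 still needed.
Supplier 21 (5.0): use full 230 → 80 m to go.
Supplier F at 5.2: take 80 of its 160 → requirement met.
Supplier 23: unused.
Cost = 30×1.2 + 160×1.4 + 150×3.0 + 150×3.2 + 230×5.0 + 80×5.2 = 2756.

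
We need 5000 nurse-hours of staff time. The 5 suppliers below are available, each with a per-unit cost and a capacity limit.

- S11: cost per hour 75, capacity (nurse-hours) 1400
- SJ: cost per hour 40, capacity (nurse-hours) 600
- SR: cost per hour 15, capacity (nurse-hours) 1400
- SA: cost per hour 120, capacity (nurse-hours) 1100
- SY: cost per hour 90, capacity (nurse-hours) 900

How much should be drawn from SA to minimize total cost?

700

Cheapest first:
SR (15): use full 1400 → 3600 nurse-hours to go.
Take 600 from SJ at 40 → need 3000 more.
S11 (75): use full 1400 → 1600 nurse-hours to go.
SY at 90: take all 900 nurse-hours → 700 still needed.
Take 700 from SA at 120 to finish.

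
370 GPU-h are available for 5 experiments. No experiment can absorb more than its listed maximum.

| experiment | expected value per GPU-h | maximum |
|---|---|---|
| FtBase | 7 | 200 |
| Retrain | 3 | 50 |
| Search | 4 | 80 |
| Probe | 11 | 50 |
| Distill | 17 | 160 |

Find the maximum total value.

Rank by expected value per GPU-h: Distill 17 > Probe 11 > FtBase 7 > Search 4 > Retrain 3.
Distill takes 160 to reach its cap of 160 — 210 left.
Probe takes 50 to reach its cap of 50 — 160 left.
FtBase: +160 (room for 200) → 160. Pool exhausted.
Total = 7×160 + 11×50 + 17×160 = 4390.

4390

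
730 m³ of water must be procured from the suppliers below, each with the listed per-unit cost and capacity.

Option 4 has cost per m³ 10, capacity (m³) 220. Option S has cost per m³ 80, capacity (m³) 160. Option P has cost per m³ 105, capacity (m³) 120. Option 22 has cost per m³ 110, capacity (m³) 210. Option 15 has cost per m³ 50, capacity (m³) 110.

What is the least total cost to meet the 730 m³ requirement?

Use suppliers in increasing cost order.
Option 4 at 10: take all 220 m³ → 510 still needed.
Take 110 from Option 15 at 50 → need 400 more.
Option S (80): use full 160 → 240 m³ to go.
Option P (105): use full 120 → 120 m³ to go.
Option 22 (110): take the remaining 120 → done.
Cost = 220×10 + 110×50 + 160×80 + 120×105 + 120×110 = 46300.

46300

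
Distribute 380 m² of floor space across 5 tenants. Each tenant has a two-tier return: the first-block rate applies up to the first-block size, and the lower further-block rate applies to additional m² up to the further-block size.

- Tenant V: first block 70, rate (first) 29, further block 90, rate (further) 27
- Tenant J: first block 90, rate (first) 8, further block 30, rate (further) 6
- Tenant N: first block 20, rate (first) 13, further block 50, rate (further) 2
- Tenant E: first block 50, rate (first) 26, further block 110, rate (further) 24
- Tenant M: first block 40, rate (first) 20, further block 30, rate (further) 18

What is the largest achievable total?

Treat each block as its own option and order by rate: Tenant V/first 29 > Tenant V/second 27 > Tenant E/first 26 > Tenant E/second 24 > Tenant M/first 20 > Tenant M/second 18 > Tenant N/first 13 > Tenant J/first 8 > Tenant J/second 6 > Tenant N/second 2.
Fill Tenant V first block (70 at 29) → 310 left.
Tenant V second at 27: fill all 90 → 220 left.
Fill Tenant E first block (50 at 26) → 170 left.
Tenant E/second (24): +110 → 60 left.
Tenant M/first (20): +40 → 20 left.
Tenant M/second: +20 of 30 at 18; pool empty.
Total = 29×70 + 27×90 + 26×50 + 24×110 + 20×40 + 18×20 = 9560.

9560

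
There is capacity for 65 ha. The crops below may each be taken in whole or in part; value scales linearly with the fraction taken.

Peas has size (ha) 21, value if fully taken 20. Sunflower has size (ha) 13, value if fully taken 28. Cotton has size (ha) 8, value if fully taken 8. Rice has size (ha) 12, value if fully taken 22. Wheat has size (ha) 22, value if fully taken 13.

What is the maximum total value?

84.5

Best value per unit of size first: Sunflower 28/13≈2.15, Rice 22/12≈1.83, Cotton 8/8≈1, Peas 20/21≈0.952, Wheat 13/22≈0.591.
All 13 ha of Sunflower fit (value 28) → 52 remain.
Take all of Rice (12 ha, value 22) → 40 ha left.
Take all of Cotton (8 ha, value 8) → 32 ha left.
All 21 ha of Peas fit (value 20) → 11 remain.
11 ha left: a 11/22 share of Wheat gives 13×11/22 = 6.5.
Total value = 84.5.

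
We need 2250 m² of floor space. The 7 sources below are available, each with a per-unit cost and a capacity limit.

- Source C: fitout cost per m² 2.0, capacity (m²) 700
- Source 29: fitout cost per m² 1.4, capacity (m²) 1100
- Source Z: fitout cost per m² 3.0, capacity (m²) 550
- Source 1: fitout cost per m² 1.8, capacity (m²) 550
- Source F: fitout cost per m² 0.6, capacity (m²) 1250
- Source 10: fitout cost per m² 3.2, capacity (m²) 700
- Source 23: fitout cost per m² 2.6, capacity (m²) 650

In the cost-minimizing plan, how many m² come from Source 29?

Cheapest first:
Take 1250 from Source F at 0.6 → need 1000 more.
Source 29 (1.4): take the remaining 1000 → done.
Source 1, Source C, Source 23, Source Z, Source 10: unused.

1000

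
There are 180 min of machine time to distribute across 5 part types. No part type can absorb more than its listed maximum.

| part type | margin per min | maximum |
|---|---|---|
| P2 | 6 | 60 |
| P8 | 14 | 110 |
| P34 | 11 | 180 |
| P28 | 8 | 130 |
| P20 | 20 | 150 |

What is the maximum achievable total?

Rank by margin per min: P20 20 > P8 14 > P34 11 > P28 8 > P2 6.
P20 takes 150 to reach its cap of 150 ; 30 left.
P8 has room for 110 but only 30 remain, so it gets 30.
Total = 14×30 + 20×150 = 3420.

3420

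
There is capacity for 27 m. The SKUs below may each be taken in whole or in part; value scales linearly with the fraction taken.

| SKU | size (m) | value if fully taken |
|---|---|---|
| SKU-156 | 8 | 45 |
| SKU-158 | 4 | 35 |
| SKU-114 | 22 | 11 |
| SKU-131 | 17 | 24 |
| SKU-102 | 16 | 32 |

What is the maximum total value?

Rank by value-to-size ratio: SKU-158 35/4≈8.75, SKU-156 45/8≈5.62, SKU-102 32/16≈2, SKU-131 24/17≈1.41, SKU-114 11/22≈0.5.
SKU-158: take in full, 4 m for value 35 ; 23 left.
All 8 m of SKU-156 fit (value 45) ; 15 remain.
15 m left: a 15/16 share of SKU-102 gives 32×15/16 = 30.
Total value = 110.

110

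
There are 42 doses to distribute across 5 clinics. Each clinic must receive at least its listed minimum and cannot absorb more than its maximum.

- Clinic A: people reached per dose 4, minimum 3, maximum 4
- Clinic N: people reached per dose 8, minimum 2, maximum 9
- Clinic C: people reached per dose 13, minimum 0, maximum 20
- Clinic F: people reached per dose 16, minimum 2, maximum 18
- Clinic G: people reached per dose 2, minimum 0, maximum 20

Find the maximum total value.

563

Meeting every minimum uses 3+2+0+2+0 = 7 doses, leaving 35.
Rank by people reached per dose: Clinic F 16 > Clinic C 13 > Clinic N 8 > Clinic A 4 > Clinic G 2.
Give Clinic F 16 more to hit its cap of 18 ; 19 left.
Only 19 left; Clinic C takes them to reach 19.
Total = 4×3 + 8×2 + 13×19 + 16×18 = 563.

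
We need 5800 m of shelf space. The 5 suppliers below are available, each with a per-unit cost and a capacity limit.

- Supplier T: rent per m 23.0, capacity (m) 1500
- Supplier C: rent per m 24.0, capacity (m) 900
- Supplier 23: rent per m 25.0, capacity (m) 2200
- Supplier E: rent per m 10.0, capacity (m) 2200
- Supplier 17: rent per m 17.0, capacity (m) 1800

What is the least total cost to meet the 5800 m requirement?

94300

Cheapest first:
Supplier E (10.0): use full 2200 ; 3600 m to go.
Supplier 17 (17.0): use full 1800 ; 1800 m to go.
Take 1500 from Supplier T at 23.0 ; need 300 more.
Supplier C (24.0): take the remaining 300 ; done.
Supplier 23: unused.
Cost = 2200×10.0 + 1800×17.0 + 1500×23.0 + 300×24.0 = 94300.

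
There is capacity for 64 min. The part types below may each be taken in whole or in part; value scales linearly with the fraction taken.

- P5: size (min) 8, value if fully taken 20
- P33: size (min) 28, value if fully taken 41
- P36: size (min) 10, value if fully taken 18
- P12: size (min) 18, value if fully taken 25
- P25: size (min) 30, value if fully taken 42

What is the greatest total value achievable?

Sort by value density: P5 20/8≈2.5, P36 18/10≈1.8, P33 41/28≈1.46, P25 42/30≈1.4, P12 25/18≈1.39.
All 8 min of P5 fit (value 20) → 56 remain.
Take all of P36 (10 min, value 18) → 46 min left.
All 28 min of P33 fit (value 41) → 18 remain.
18 min left: a 18/30 share of P25 gives 42×18/30 = 25.2.
Total value = 104.2.

104.2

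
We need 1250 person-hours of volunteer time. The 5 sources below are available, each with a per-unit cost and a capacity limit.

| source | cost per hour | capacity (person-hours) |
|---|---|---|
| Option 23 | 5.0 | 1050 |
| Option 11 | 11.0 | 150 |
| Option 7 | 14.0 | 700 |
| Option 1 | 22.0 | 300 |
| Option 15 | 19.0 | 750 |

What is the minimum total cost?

Use sources in increasing cost order.
Option 23 (5.0): use full 1050 → 200 person-hours to go.
Option 11 (11.0): use full 150 → 50 person-hours to go.
Option 7 at 14.0: take 50 of its 700 → requirement met.
Option 15, Option 1: unused.
Cost = 1050×5.0 + 150×11.0 + 50×14.0 = 7600.

7600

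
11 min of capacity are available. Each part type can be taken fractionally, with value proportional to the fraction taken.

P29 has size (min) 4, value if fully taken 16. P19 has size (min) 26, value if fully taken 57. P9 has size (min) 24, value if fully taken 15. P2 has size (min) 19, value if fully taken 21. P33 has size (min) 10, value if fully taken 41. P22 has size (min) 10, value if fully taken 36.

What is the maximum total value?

Rank by value-to-size ratio: P33 41/10≈4.1, P29 16/4≈4, P22 36/10≈3.6, P19 57/26≈2.19, P2 21/19≈1.11, P9 15/24≈0.625.
P33: take in full, 10 min for value 41 ; 1 left.
Fill the last 1 min with part of P29: 1/4 of it earns 4.
Total value = 45.

45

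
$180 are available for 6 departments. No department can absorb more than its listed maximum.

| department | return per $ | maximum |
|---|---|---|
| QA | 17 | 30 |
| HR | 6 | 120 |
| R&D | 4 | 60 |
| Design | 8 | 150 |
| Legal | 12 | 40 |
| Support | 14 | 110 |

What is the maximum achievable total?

2530

Order the departments by return per $: QA 17 > Support 14 > Legal 12 > Design 8 > HR 6 > R&D 4.
QA takes 30 to reach its cap of 30 → 150 left.
Give Support 110 to hit its cap of 110 → 40 left.
Legal takes 40 to reach its cap of 40 → 0 left.
Total = 17×30 + 12×40 + 14×110 = 2530.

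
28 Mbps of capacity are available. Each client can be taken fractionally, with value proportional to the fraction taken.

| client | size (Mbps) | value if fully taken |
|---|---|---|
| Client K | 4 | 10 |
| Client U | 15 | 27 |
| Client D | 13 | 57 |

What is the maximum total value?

Sort by value density: Client D 57/13≈4.38, Client K 10/4≈2.5, Client U 27/15≈1.8.
All 13 Mbps of Client D fit (value 57) — 15 remain.
Client K: take in full, 4 Mbps for value 10 — 11 left.
Only 11 Mbps remain; take 11/15 of Client U for value 27×11/15 = 19.8.
Total value = 86.8.

86.8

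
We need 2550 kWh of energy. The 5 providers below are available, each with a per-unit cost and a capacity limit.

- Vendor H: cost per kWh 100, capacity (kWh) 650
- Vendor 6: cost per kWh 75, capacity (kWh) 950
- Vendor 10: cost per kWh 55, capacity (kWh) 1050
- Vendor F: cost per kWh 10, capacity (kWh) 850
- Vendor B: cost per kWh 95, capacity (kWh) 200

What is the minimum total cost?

115000

Fill from the cheapest provider first.
Take 850 from Vendor F at 10 ; need 1700 more.
Take 1050 from Vendor 10 at 55 ; need 650 more.
Take 650 from Vendor 6 at 75 to finish.
Vendor B, Vendor H: unused.
Cost = 850×10 + 1050×55 + 650×75 = 115000.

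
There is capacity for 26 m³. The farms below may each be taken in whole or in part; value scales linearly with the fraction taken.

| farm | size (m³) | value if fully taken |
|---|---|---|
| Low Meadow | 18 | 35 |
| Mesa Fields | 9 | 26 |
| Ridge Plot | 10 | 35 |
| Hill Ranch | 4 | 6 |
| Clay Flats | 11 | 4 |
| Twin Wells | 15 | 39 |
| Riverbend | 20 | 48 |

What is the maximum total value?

79.2

Sort by value density: Ridge Plot 35/10≈3.5, Mesa Fields 26/9≈2.89, Twin Wells 39/15≈2.6, Riverbend 48/20≈2.4, Low Meadow 35/18≈1.94, Hill Ranch 6/4≈1.5, Clay Flats 4/11≈0.364.
Take all of Ridge Plot (10 m³, value 35) — 16 m³ left.
Take all of Mesa Fields (9 m³, value 26) — 7 m³ left.
Only 7 m³ remain; take 7/15 of Twin Wells for value 39×7/15 = 18.2.
Total value = 79.2.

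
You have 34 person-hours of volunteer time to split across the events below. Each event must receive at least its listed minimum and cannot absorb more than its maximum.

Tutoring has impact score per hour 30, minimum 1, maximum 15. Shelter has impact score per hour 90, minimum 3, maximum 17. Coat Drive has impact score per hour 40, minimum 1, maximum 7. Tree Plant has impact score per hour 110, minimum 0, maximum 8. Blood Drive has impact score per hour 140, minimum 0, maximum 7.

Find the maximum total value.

3460

Meeting every minimum uses 1+3+1+0+0 = 5 person-hours, leaving 29.
Rank by impact score per hour: Blood Drive 140 > Tree Plant 110 > Shelter 90 > Coat Drive 40 > Tutoring 30.
Give Blood Drive 7 more to hit its cap of 7 → 22 left.
Tree Plant takes 8 more to reach its cap of 8 → 14 left.
Shelter takes 14 more to reach its cap of 17 → 0 left.
Total = 30×1 + 90×17 + 40×1 + 110×8 + 140×7 = 3460.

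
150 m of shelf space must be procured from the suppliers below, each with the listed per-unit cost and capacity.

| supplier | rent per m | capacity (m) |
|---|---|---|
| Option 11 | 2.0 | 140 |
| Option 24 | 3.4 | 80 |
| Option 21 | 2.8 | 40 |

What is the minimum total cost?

308

Cheapest first:
Option 11 (2.0): use full 140 ; 10 m to go.
Option 21 (2.8): take the remaining 10 ; done.
Option 24: unused.
Cost = 140×2.0 + 10×2.8 = 308.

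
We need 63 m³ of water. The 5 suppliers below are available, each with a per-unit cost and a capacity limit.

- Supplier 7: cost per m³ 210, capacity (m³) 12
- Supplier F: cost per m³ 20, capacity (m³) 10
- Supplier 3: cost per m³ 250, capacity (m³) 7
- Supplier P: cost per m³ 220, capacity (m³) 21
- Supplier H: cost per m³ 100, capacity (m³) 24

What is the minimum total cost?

Fill from the cheapest supplier first.
Supplier F (20): use full 10 → 53 m³ to go.
Take 24 from Supplier H at 100 → need 29 more.
Take 12 from Supplier 7 at 210 → need 17 more.
Take 17 from Supplier P at 220 to finish.
Supplier 3: unused.
Cost = 10×20 + 24×100 + 12×210 + 17×220 = 8860.

8860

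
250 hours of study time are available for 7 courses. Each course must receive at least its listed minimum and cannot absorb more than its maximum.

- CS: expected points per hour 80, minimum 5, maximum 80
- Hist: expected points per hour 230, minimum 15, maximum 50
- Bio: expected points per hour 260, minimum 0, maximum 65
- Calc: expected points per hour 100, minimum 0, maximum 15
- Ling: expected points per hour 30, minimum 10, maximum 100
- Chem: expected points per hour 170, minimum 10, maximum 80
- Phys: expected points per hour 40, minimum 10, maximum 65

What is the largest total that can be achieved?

Meeting every minimum uses 5+15+0+0+10+10+10 = 50 hours, leaving 200.
Highest expected points per hour first: Bio 260 > Hist 230 > Chem 170 > Calc 100 > CS 80 > Phys 40 > Ling 30.
Bio takes 65 more to reach its cap of 65 — 135 left.
Hist: +35 to 50 (cap) — 100 left.
Chem: +70 to 80 (cap) — 30 left.
Calc: +15 to 15 (cap) — 15 left.
CS: +15 (room for 75) → 20. Pool exhausted.
Total = 80×20 + 230×50 + 260×65 + 100×15 + 30×10 + 170×80 + 40×10 = 45800.

45800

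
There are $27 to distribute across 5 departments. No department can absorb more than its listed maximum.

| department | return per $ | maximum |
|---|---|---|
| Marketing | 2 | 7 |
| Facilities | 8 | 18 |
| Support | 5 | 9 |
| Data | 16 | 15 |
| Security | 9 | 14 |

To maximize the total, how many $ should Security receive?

12

Rank by return per $: Data 16 > Security 9 > Facilities 8 > Support 5 > Marketing 2.
Data: +15 to 15 (cap) → 12 left.
Only 12 left; Security takes them to reach 12.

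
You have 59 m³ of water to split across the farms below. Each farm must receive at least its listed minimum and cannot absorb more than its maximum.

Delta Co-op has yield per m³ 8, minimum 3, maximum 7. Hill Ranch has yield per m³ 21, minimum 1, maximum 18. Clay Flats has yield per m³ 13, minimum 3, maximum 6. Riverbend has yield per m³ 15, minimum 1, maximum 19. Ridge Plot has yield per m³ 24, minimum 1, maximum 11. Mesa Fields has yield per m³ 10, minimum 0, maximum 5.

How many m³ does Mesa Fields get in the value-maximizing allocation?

2

Meeting every minimum uses 3+1+3+1+1+0 = 9 m³, leaving 50.
Order the farms by yield per m³: Ridge Plot 24 > Hill Ranch 21 > Riverbend 15 > Clay Flats 13 > Mesa Fields 10 > Delta Co-op 8.
Ridge Plot: +10 to 11 (cap) ; 40 left.
Give Hill Ranch 17 more to hit its cap of 18 ; 23 left.
Riverbend: +18 to 19 (cap) ; 5 left.
Give Clay Flats 3 more to hit its cap of 6 ; 2 left.
Only 2 left; Mesa Fields takes them to reach 2.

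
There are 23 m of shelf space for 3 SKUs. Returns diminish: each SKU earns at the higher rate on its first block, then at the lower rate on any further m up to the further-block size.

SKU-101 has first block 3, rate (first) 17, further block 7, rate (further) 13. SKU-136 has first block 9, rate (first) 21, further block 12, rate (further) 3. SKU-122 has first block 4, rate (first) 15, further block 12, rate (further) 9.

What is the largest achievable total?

Treat each block as its own option and order by rate: SKU-136/tier1 21 > SKU-101/tier1 17 > SKU-122/tier1 15 > SKU-101/tier2 13 > SKU-122/tier2 9 > SKU-136/tier2 3.
Fill SKU-136 tier1 block (9 at 21) ; 14 left.
SKU-101 tier1 at 17: fill all 3 ; 11 left.
Fill SKU-122 tier1 block (4 at 15) ; 7 left.
Fill SKU-101 tier2 block (7 at 13) ; 0 left.
Total = 21×9 + 17×3 + 15×4 + 13×7 = 391.

391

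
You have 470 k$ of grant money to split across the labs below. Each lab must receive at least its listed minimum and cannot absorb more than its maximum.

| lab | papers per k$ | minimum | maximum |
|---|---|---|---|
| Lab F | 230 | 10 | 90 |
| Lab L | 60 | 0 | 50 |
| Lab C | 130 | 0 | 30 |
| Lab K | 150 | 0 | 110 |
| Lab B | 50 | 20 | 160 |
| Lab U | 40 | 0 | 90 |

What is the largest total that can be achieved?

Meeting every minimum uses 10+0+0+0+20+0 = 30 k$, leaving 440.
Highest papers per k$ first: Lab F 230 > Lab K 150 > Lab C 130 > Lab L 60 > Lab B 50 > Lab U 40.
Lab F: +80 to 90 (cap) — 360 left.
Lab K: +110 to 110 (cap) — 250 left.
Give Lab C 30 more to hit its cap of 30 — 220 left.
Lab L: +50 to 50 (cap) — 170 left.
Give Lab B 140 more to hit its cap of 160 — 30 left.
Lab U: +30 (room for 90) → 30. Pool exhausted.
Total = 230×90 + 60×50 + 130×30 + 150×110 + 50×160 + 40×30 = 53300.

53300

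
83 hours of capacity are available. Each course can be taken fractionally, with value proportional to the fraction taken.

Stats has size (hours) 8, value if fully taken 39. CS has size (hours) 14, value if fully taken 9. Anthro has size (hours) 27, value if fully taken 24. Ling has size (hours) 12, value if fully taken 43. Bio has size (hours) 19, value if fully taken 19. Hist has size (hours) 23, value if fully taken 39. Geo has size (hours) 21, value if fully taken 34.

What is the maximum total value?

174

Best value per unit of size first: Stats 39/8≈4.88, Ling 43/12≈3.58, Hist 39/23≈1.7, Geo 34/21≈1.62, Bio 19/19≈1, Anthro 24/27≈0.889, CS 9/14≈0.643.
Stats: take in full, 8 hours for value 39 — 75 left.
All 12 hours of Ling fit (value 43) — 63 remain.
Take all of Hist (23 hours, value 39) — 40 hours left.
Take all of Geo (21 hours, value 34) — 19 hours left.
Bio: take in full, 19 hours for value 19 — 0 left.
Total value = 174.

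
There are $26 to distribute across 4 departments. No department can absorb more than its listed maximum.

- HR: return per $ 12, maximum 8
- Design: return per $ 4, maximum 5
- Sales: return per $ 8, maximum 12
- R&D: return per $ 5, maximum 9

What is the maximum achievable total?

222

Highest return per $ first: HR 12 > Sales 8 > R&D 5 > Design 4.
HR takes 8 to reach its cap of 8 — 18 left.
Sales: +12 to 12 (cap) — 6 left.
R&D: +6 (room for 9) → 6. Pool exhausted.
Total = 12×8 + 8×12 + 5×6 = 222.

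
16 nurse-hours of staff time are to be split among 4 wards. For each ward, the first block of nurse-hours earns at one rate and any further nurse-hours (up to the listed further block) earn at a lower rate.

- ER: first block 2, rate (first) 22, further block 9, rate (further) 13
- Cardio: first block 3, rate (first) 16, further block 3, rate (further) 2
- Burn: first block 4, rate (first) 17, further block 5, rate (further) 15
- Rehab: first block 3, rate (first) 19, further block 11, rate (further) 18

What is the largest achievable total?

Order all 8 blocks by rate: ER/tier1 22 > Rehab/tier1 19 > Rehab/tier2 18 > Burn/tier1 17 > Cardio/tier1 16 > Burn/tier2 15 > ER/tier2 13 > Cardio/tier2 2.
Fill ER tier1 block (2 at 22) ; 14 left.
Rehab/tier1 (19): +3 ; 11 left.
Rehab tier2 at 18: fill all 11 ; 0 left.
Total = 22×2 + 19×3 + 18×11 = 299.

299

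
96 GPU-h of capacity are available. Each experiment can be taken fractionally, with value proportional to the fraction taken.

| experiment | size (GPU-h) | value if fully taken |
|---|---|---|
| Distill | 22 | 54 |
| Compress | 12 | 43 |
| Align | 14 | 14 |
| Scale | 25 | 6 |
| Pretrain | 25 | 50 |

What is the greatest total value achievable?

166.52

Rank by value-to-size ratio: Compress 43/12≈3.58, Distill 54/22≈2.45, Pretrain 50/25≈2, Align 14/14≈1, Scale 6/25≈0.24.
Compress: take in full, 12 GPU-h for value 43 → 84 left.
Take all of Distill (22 GPU-h, value 54) → 62 GPU-h left.
All 25 GPU-h of Pretrain fit (value 50) → 37 remain.
All 14 GPU-h of Align fit (value 14) → 23 remain.
Fill the last 23 GPU-h with part of Scale: 23/25 of it earns 5.52.
Total value = 166.52.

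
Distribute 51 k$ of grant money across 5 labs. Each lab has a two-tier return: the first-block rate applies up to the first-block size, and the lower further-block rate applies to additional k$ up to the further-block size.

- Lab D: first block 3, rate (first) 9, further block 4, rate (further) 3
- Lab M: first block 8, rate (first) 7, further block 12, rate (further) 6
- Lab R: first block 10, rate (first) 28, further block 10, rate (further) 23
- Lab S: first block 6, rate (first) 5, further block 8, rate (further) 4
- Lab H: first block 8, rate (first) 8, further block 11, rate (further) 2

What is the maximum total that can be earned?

Rank every tier by rate: Lab R/first 28 > Lab R/second 23 > Lab D/first 9 > Lab H/first 8 > Lab M/first 7 > Lab M/second 6 > Lab S/first 5 > Lab S/second 4 > Lab D/second 3 > Lab H/second 2.
Lab R first at 28: fill all 10 → 41 left.
Lab R/second (23): +10 → 31 left.
Lab D/first (9): +3 → 28 left.
Fill Lab H first block (8 at 8) → 20 left.
Lab M first at 7: fill all 8 → 12 left.
Fill Lab M second block (12 at 6) → 0 left.
Total = 28×10 + 23×10 + 9×3 + 8×8 + 7×8 + 6×12 = 729.

729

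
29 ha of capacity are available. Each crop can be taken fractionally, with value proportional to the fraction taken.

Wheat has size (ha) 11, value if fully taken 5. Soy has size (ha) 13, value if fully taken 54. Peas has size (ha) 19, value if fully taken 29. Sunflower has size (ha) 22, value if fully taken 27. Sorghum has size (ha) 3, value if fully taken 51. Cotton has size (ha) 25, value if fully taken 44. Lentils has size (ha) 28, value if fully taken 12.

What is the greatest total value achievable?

127.88

Sort by value density: Sorghum 51/3≈17, Soy 54/13≈4.15, Cotton 44/25≈1.76, Peas 29/19≈1.53, Sunflower 27/22≈1.23, Wheat 5/11≈0.455, Lentils 12/28≈0.429.
Take all of Sorghum (3 ha, value 51) → 26 ha left.
All 13 ha of Soy fit (value 54) → 13 remain.
13 ha left: a 13/25 share of Cotton gives 44×13/25 = 22.88.
Total value = 127.88.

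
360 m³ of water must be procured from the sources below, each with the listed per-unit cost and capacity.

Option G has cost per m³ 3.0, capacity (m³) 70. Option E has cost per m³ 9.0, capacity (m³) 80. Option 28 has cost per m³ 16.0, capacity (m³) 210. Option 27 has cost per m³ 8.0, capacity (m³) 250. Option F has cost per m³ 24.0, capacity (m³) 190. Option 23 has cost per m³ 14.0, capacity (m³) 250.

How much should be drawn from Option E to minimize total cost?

40

Cheapest first:
Option G (3.0): use full 70 → 290 m³ to go.
Take 250 from Option 27 at 8.0 → need 40 more.
Take 40 from Option E at 9.0 to finish.
Option 23, Option 28, Option F: unused.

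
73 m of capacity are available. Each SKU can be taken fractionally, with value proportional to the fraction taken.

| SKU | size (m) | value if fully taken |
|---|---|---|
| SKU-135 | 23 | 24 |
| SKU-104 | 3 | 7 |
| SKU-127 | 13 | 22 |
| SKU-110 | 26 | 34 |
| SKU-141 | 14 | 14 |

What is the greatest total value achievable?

Best value per unit of size first: SKU-104 7/3≈2.33, SKU-127 22/13≈1.69, SKU-110 34/26≈1.31, SKU-135 24/23≈1.04, SKU-141 14/14≈1.
All 3 m of SKU-104 fit (value 7) ; 70 remain.
All 13 m of SKU-127 fit (value 22) ; 57 remain.
All 26 m of SKU-110 fit (value 34) ; 31 remain.
Take all of SKU-135 (23 m, value 24) ; 8 m left.
8 m left: a 8/14 share of SKU-141 gives 14×8/14 = 8.
Total value = 95.

95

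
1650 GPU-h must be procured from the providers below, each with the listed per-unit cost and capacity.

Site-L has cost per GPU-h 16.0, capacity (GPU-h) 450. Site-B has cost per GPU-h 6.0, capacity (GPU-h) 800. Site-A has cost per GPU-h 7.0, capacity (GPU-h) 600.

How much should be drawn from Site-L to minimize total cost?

250

Use providers in increasing cost order.
Site-B (6.0): use full 800 → 850 GPU-h to go.
Site-A at 7.0: take all 600 GPU-h → 250 still needed.
Site-L at 16.0: take 250 of its 450 → requirement met.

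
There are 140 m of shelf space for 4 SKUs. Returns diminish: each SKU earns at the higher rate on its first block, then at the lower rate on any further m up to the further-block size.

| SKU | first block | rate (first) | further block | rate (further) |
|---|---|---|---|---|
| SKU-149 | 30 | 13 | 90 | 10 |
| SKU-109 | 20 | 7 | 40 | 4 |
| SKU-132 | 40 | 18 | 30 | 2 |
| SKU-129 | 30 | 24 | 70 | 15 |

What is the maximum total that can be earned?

Rank every tier by rate: SKU-129/tier1 24 > SKU-132/tier1 18 > SKU-129/tier2 15 > SKU-149/tier1 13 > SKU-149/tier2 10 > SKU-109/tier1 7 > SKU-109/tier2 4 > SKU-132/tier2 2.
SKU-129/tier1 (24): +30 — 110 left.
Fill SKU-132 tier1 block (40 at 18) — 70 left.
SKU-129/tier2 (15): +70 — 0 left.
Total = 24×30 + 18×40 + 15×70 = 2490.

2490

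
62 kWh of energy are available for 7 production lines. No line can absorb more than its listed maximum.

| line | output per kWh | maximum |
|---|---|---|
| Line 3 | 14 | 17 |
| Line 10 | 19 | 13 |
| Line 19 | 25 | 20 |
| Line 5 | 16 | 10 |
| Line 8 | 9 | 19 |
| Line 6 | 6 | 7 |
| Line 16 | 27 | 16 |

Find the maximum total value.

Rank by output per kWh: Line 16 27 > Line 19 25 > Line 10 19 > Line 5 16 > Line 3 14 > Line 8 9 > Line 6 6.
Line 16: +16 to 16 (cap) → 46 left.
Line 19: +20 to 20 (cap) → 26 left.
Give Line 10 13 to hit its cap of 13 → 13 left.
Line 5: +10 to 10 (cap) → 3 left.
Line 3: +3 (room for 17) → 3. Pool exhausted.
Total = 14×3 + 19×13 + 25×20 + 16×10 + 27×16 = 1381.

1381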